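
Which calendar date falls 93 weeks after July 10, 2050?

April 21, 2052

Adding 93 weeks = 651 days from July 10, 2050.
July has 31 days, so 31 − 10 = 21 days remain after July 10, 2050; 651 − 21 = 630 left.
August 2050 has 31 days: 630 − 31 = 599 left.
September 2050 has 30 days: 599 − 30 = 569 left.
October 2050 has 31 days: 569 − 31 = 538 left.
November 2050 has 30 days: 538 − 30 = 508 left.
December 2050 has 31 days: 508 − 31 = 477 left.
January 2051 has 31 days: 477 − 31 = 446 left.
February 2051 has 28 days (2051 is not a leap year): 446 − 28 = 418 left.
March 2051 has 31 days: 418 − 31 = 387 left.
April 2051 has 30 days: 387 − 30 = 357 left.
May 2051 has 31 days: 357 − 31 = 326 left.
June 2051 has 30 days: 326 − 30 = 296 left.
July 2051 has 31 days: 296 − 31 = 265 left.
August 2051 has 31 days: 265 − 31 = 234 left.
September 2051 has 30 days: 234 − 30 = 204 left.
October 2051 has 31 days: 204 − 31 = 173 left.
November 2051 has 30 days: 173 − 30 = 143 left.
December 2051 has 31 days: 143 − 31 = 112 left.
January 2052 has 31 days: 112 − 31 = 81 left.
February 2052 has 29 days (2052 is a leap year): 81 − 29 = 52 left.
March 2052 has 31 days: 52 − 31 = 21 left.
21 days into April 2052 → April 21, 2052.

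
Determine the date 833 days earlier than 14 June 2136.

Going back 833 days from June 14, 2136.
Going back 14 days from June 14, 2136 reaches the end of the previous month; 833 − 14 = 819 left.
May 2136 has 31 days: 819 − 31 = 788 left.
April 2136 has 30 days: 788 − 30 = 758 left.
March 2136 has 31 days: 758 − 31 = 727 left.
February 2136 has 29 days (2136 is a leap year): 727 − 29 = 698 left.
January 2136 has 31 days: 698 − 31 = 667 left.
December 2135 has 31 days: 667 − 31 = 636 left.
November 2135 has 30 days: 636 − 30 = 606 left.
October 2135 has 31 days: 606 − 31 = 575 left.
September 2135 has 30 days: 575 − 30 = 545 left.
August 2135 has 31 days: 545 − 31 = 514 left.
July 2135 has 31 days: 514 − 31 = 483 left.
June 2135 has 30 days: 483 − 30 = 453 left.
May 2135 has 31 days: 453 − 31 = 422 left.
April 2135 has 30 days: 422 − 30 = 392 left.
March 2135 has 31 days: 392 − 31 = 361 left.
February 2135 has 28 days (2135 is not a leap year): 361 − 28 = 333 left.
January 2135 has 31 days: 333 − 31 = 302 left.
December 2134 has 31 days: 302 − 31 = 271 left.
November 2134 has 30 days: 271 − 30 = 241 left.
October 2134 has 31 days: 241 − 31 = 210 left.
September 2134 has 30 days: 210 − 30 = 180 left.
August 2134 has 31 days: 180 − 31 = 149 left.
July 2134 has 31 days: 149 − 31 = 118 left.
June 2134 has 30 days: 118 − 30 = 88 left.
May 2134 has 31 days: 88 − 31 = 57 left.
April 2134 has 30 days: 57 − 30 = 27 left.
March 2134 has 31 days; 31 − 27 = 4 → March 4, 2134.

March 4, 2134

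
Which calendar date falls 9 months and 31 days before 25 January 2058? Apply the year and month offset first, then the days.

Subtracting 9 months and 31 days from January 25, 2058: first the month/year part, then the days.
month 1 − 9 = -8, which is month 4 of year 2057 → April 2057.
Day 25 is valid in April, giving April 25, 2057.
Now subtract 31 days from April 25, 2057.
Going back 25 days from April 25, 2057 reaches the end of the previous month; 31 − 25 = 6 left.
March 2057 has 31 days; 31 − 6 = 25 → March 25, 2057.

March 25, 2057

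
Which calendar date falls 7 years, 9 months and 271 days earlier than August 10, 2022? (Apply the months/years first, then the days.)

Going back 7 years, 9 months and 271 days from August 10, 2022: first the month/year part, then the days.
-7 years → 2015; month 8 − 9 = -1, which is month 11 of year 2014 → November 2014.
Day 10 is valid in November, giving November 10, 2014.
Now subtract 271 days from November 10, 2014.
Going back 10 days from November 10, 2014 reaches the end of the previous month; 271 − 10 = 261 left.
October 2014 has 31 days: 261 − 31 = 230 left.
September 2014 has 30 days: 230 − 30 = 200 left.
August 2014 has 31 days: 200 − 31 = 169 left.
July 2014 has 31 days: 169 − 31 = 138 left.
June 2014 has 30 days: 138 − 30 = 108 left.
May 2014 has 31 days: 108 − 31 = 77 left.
April 2014 has 30 days: 77 − 30 = 47 left.
March 2014 has 31 days: 47 − 31 = 16 left.
February 2014 has 28 days; 28 − 16 = 12 → February 12, 2014.

February 12, 2014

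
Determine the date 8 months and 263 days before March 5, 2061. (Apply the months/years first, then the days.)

Subtracting 8 months and 263 days from March 5, 2061: first the month/year part, then the days.
month 3 − 8 = -5, which is month 7 of year 2060 → July 2060.
Day 5 is valid in July, giving July 5, 2060.
Now subtract 263 days from July 5, 2060.
Going back 5 days from July 5, 2060 reaches the end of the previous month; 263 − 5 = 258 left.
June 2060 has 30 days: 258 − 30 = 228 left.
May 2060 has 31 days: 228 − 31 = 197 left.
April 2060 has 30 days: 197 − 30 = 167 left.
March 2060 has 31 days: 167 − 31 = 136 left.
February 2060 has 29 days (2060 is a leap year): 136 − 29 = 107 left.
January 2060 has 31 days: 107 − 31 = 76 left.
December 2059 has 31 days: 76 − 31 = 45 left.
November 2059 has 30 days: 45 − 30 = 15 left.
October 2059 has 31 days; 31 − 15 = 16 → October 16, 2059.

October 16, 2059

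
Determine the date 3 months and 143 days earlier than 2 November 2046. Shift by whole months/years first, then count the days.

March 12, 2046

Going back 3 months and 143 days from November 2, 2046: first the month/year part, then the days.
month 11 − 3 = 8 → August 2046.
Day 2 is valid in August, giving August 2, 2046.
Now subtract 143 days from August 2, 2046.
Going back 2 days from August 2, 2046 reaches the end of the previous month; 143 − 2 = 141 left.
July 2046 has 31 days: 141 − 31 = 110 left.
June 2046 has 30 days: 110 − 30 = 80 left.
May 2046 has 31 days: 80 − 31 = 49 left.
April 2046 has 30 days: 49 − 30 = 19 left.
March 2046 has 31 days; 31 − 19 = 12 → March 12, 2046.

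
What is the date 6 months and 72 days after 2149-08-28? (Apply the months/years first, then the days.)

Adding 6 months and 72 days from August 28, 2149: first the month/year part, then the days.
month 8 + 6 = 14, which is month 2 of year 2150 → February 2150.
Day 28 is valid in February, giving February 28, 2150.
Now add 72 days from February 28, 2150.
February has 28 days, so 28 − 28 = 0 days remain after February 28, 2150; 72 − 0 = 72 left.
March 2150 has 31 days: 72 − 31 = 41 left.
April 2150 has 30 days: 41 − 30 = 11 left.
11 days into May 2150 → May 11, 2150.

May 11, 2150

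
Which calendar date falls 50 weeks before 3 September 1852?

Counting back 50 weeks = 350 days from September 3, 1852.
Going back 3 days from September 3, 1852 reaches the end of the previous month; 350 − 3 = 347 left.
August 1852 has 31 days: 347 − 31 = 316 left.
July 1852 has 31 days: 316 − 31 = 285 left.
June 1852 has 30 days: 285 − 30 = 255 left.
May 1852 has 31 days: 255 − 31 = 224 left.
April 1852 has 30 days: 224 − 30 = 194 left.
March 1852 has 31 days: 194 − 31 = 163 left.
February 1852 has 29 days (1852 is a leap year): 163 − 29 = 134 left.
January 1852 has 31 days: 134 − 31 = 103 left.
December 1851 has 31 days: 103 − 31 = 72 left.
November 1851 has 30 days: 72 − 30 = 42 left.
October 1851 has 31 days: 42 − 31 = 11 left.
September 1851 has 30 days; 30 − 11 = 19 → September 19, 1851.

September 19, 1851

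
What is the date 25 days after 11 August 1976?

September 5, 1976

Adding 25 days from August 11, 1976.
August has 31 days, so 31 − 11 = 20 days remain after August 11, 1976; 25 − 20 = 5 left.
5 days into September 1976 → September 5, 1976.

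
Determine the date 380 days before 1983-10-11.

Counting back 380 days from October 11, 1983.
Going back 11 days from October 11, 1983 reaches the end of the previous month; 380 − 11 = 369 left.
September 1983 has 30 days: 369 − 30 = 339 left.
August 1983 has 31 days: 339 − 31 = 308 left.
July 1983 has 31 days: 308 − 31 = 277 left.
June 1983 has 30 days: 277 − 30 = 247 left.
May 1983 has 31 days: 247 − 31 = 216 left.
April 1983 has 30 days: 216 − 30 = 186 left.
March 1983 has 31 days: 186 − 31 = 155 left.
February 1983 has 28 days (1983 is not a leap year): 155 − 28 = 127 left.
January 1983 has 31 days: 127 − 31 = 96 left.
December 1982 has 31 days: 96 − 31 = 65 left.
November 1982 has 30 days: 65 − 30 = 35 left.
October 1982 has 31 days: 35 − 31 = 4 left.
September 1982 has 30 days; 30 − 4 = 26 → September 26, 1982.

September 26, 1982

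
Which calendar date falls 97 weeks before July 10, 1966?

Subtracting 97 weeks = 679 days from July 10, 1966.
Going back 10 days from July 10, 1966 reaches the end of the previous month; 679 − 10 = 669 left.
June 1966 has 30 days: 669 − 30 = 639 left.
May 1966 has 31 days: 639 − 31 = 608 left.
April 1966 has 30 days: 608 − 30 = 578 left.
March 1966 has 31 days: 578 − 31 = 547 left.
February 1966 has 28 days (1966 is not a leap year): 547 − 28 = 519 left.
January 1966 has 31 days: 519 − 31 = 488 left.
December 1965 has 31 days: 488 − 31 = 457 left.
November 1965 has 30 days: 457 − 30 = 427 left.
October 1965 has 31 days: 427 − 31 = 396 left.
September 1965 has 30 days: 396 − 30 = 366 left.
August 1965 has 31 days: 366 − 31 = 335 left.
July 1965 has 31 days: 335 − 31 = 304 left.
June 1965 has 30 days: 304 − 30 = 274 left.
May 1965 has 31 days: 274 − 31 = 243 left.
April 1965 has 30 days: 243 − 30 = 213 left.
March 1965 has 31 days: 213 − 31 = 182 left.
February 1965 has 28 days (1965 is not a leap year): 182 − 28 = 154 left.
January 1965 has 31 days: 154 − 31 = 123 left.
December 1964 has 31 days: 123 − 31 = 92 left.
November 1964 has 30 days: 92 − 30 = 62 left.
October 1964 has 31 days: 62 − 31 = 31 left.
September 1964 has 30 days: 31 − 30 = 1 left.
August 1964 has 31 days; 31 − 1 = 30 → August 30, 1964.

August 30, 1964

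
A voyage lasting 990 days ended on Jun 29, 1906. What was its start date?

Counting back 990 days from June 29, 1906.
Going back 29 days from June 29, 1906 reaches the end of the previous month; 990 − 29 = 961 left.
May 1906 has 31 days: 961 − 31 = 930 left.
April 1906 has 30 days: 930 − 30 = 900 left.
March 1906 has 31 days: 900 − 31 = 869 left.
February 1906 has 28 days (1906 is not a leap year): 869 − 28 = 841 left.
January 1906 has 31 days: 841 − 31 = 810 left.
December 1905 has 31 days: 810 − 31 = 779 left.
November 1905 has 30 days: 779 − 30 = 749 left.
October 1905 has 31 days: 749 − 31 = 718 left.
September 1905 has 30 days: 718 − 30 = 688 left.
August 1905 has 31 days: 688 − 31 = 657 left.
July 1905 has 31 days: 657 − 31 = 626 left.
June 1905 has 30 days: 626 − 30 = 596 left.
May 1905 has 31 days: 596 − 31 = 565 left.
April 1905 has 30 days: 565 − 30 = 535 left.
March 1905 has 31 days: 535 − 31 = 504 left.
February 1905 has 28 days (1905 is not a leap year): 504 − 28 = 476 left.
January 1905 has 31 days: 476 − 31 = 445 left.
December 1904 has 31 days: 445 − 31 = 414 left.
November 1904 has 30 days: 414 − 30 = 384 left.
October 1904 has 31 days: 384 − 31 = 353 left.
September 1904 has 30 days: 353 − 30 = 323 left.
August 1904 has 31 days: 323 − 31 = 292 left.
July 1904 has 31 days: 292 − 31 = 261 left.
June 1904 has 30 days: 261 − 30 = 231 left.
May 1904 has 31 days: 231 − 31 = 200 left.
April 1904 has 30 days: 200 − 30 = 170 left.
March 1904 has 31 days: 170 − 31 = 139 left.
February 1904 has 29 days (1904 is a leap year): 139 − 29 = 110 left.
January 1904 has 31 days: 110 − 31 = 79 left.
December 1903 has 31 days: 79 − 31 = 48 left.
November 1903 has 30 days: 48 − 30 = 18 left.
October 1903 has 31 days; 31 − 18 = 13 → October 13, 1903.

October 13, 1903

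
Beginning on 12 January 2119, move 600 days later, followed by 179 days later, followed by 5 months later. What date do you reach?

August 1, 2121

Advancing 600 days from January 12, 2119:
January has 31 days, so 31 − 12 = 19 days remain after January 12, 2119; 600 − 19 = 581 left.
February 2119 has 28 days (2119 is not a leap year): 581 − 28 = 553 left.
March 2119 has 31 days: 553 − 31 = 522 left.
April 2119 has 30 days: 522 − 30 = 492 left.
May 2119 has 31 days: 492 − 31 = 461 left.
June 2119 has 30 days: 461 − 30 = 431 left.
July 2119 has 31 days: 431 − 31 = 400 left.
August 2119 has 31 days: 400 − 31 = 369 left.
September 2119 has 30 days: 369 − 30 = 339 left.
October 2119 has 31 days: 339 − 31 = 308 left.
November 2119 has 30 days: 308 − 30 = 278 left.
December 2119 has 31 days: 278 − 31 = 247 left.
January 2120 has 31 days: 247 − 31 = 216 left.
February 2120 has 29 days (2120 is a leap year): 216 − 29 = 187 left.
March 2120 has 31 days: 187 − 31 = 156 left.
April 2120 has 30 days: 156 − 30 = 126 left.
May 2120 has 31 days: 126 − 31 = 95 left.
June 2120 has 30 days: 95 − 30 = 65 left.
July 2120 has 31 days: 65 − 31 = 34 left.
August 2120 has 31 days: 34 − 31 = 3 left.
3 days into September 2120 → September 3, 2120.
Adding 179 days from September 3, 2120:
September has 30 days, so 30 − 3 = 27 days remain after September 3, 2120; 179 − 27 = 152 left.
October 2120 has 31 days: 152 − 31 = 121 left.
November 2120 has 30 days: 121 − 30 = 91 left.
December 2120 has 31 days: 91 − 31 = 60 left.
January 2121 has 31 days: 60 − 31 = 29 left.
February 2121 has 28 days (2121 is not a leap year): 29 − 28 = 1 left.
1 day into March 2121 → March 1, 2121.
Counting forward 5 months from March 1, 2121:
month 3 + 5 = 8 → August 2121.
Day 1 is valid in August, giving August 1, 2121.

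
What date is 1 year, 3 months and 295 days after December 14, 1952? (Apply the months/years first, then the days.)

Advancing 1 year, 3 months and 295 days from December 14, 1952: first the month/year part, then the days.
+1 year → 1953; month 12 + 3 = 15, which is month 3 of year 1954 → March 1954.
Day 14 is valid in March, giving March 14, 1954.
Now add 295 days from March 14, 1954.
March has 31 days, so 31 − 14 = 17 days remain after March 14, 1954; 295 − 17 = 278 left.
April 1954 has 30 days: 278 − 30 = 248 left.
May 1954 has 31 days: 248 − 31 = 217 left.
June 1954 has 30 days: 217 − 30 = 187 left.
July 1954 has 31 days: 187 − 31 = 156 left.
August 1954 has 31 days: 156 − 31 = 125 left.
September 1954 has 30 days: 125 − 30 = 95 left.
October 1954 has 31 days: 95 − 31 = 64 left.
November 1954 has 30 days: 64 − 30 = 34 left.
December 1954 has 31 days: 34 − 31 = 3 left.
3 days into January 1955 → January 3, 1955.

January 3, 1955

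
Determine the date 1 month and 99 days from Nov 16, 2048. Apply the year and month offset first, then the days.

Counting forward 1 month and 99 days from November 16, 2048: first the month/year part, then the days.
month 11 + 1 = 12 → December 2048.
Day 16 is valid in December, giving December 16, 2048.
Now add 99 days from December 16, 2048.
December has 31 days, so 31 − 16 = 15 days remain after December 16, 2048; 99 − 15 = 84 left.
January 2049 has 31 days: 84 − 31 = 53 left.
February 2049 has 28 days (2049 is not a leap year): 53 − 28 = 25 left.
25 days into March 2049 → March 25, 2049.

March 25, 2049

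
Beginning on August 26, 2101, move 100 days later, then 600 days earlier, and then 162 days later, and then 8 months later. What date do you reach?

May 22, 2101

Adding 100 days from August 26, 2101:
August has 31 days, so 31 − 26 = 5 days remain after August 26, 2101; 100 − 5 = 95 left.
September 2101 has 30 days: 95 − 30 = 65 left.
October 2101 has 31 days: 65 − 31 = 34 left.
November 2101 has 30 days: 34 − 30 = 4 left.
4 days into December 2101 → December 4, 2101.
Counting back 600 days from December 4, 2101:
Going back 4 days from December 4, 2101 reaches the end of the previous month; 600 − 4 = 596 left.
November 2101 has 30 days: 596 − 30 = 566 left.
October 2101 has 31 days: 566 − 31 = 535 left.
September 2101 has 30 days: 535 − 30 = 505 left.
August 2101 has 31 days: 505 − 31 = 474 left.
July 2101 has 31 days: 474 − 31 = 443 left.
June 2101 has 30 days: 443 − 30 = 413 left.
May 2101 has 31 days: 413 − 31 = 382 left.
April 2101 has 30 days: 382 − 30 = 352 left.
March 2101 has 31 days: 352 − 31 = 321 left.
February 2101 has 28 days (2101 is not a leap year): 321 − 28 = 293 left.
January 2101 has 31 days: 293 − 31 = 262 left.
December 2100 has 31 days: 262 − 31 = 231 left.
November 2100 has 30 days: 231 − 30 = 201 left.
October 2100 has 31 days: 201 − 31 = 170 left.
September 2100 has 30 days: 170 − 30 = 140 left.
August 2100 has 31 days: 140 − 31 = 109 left.
July 2100 has 31 days: 109 − 31 = 78 left.
June 2100 has 30 days: 78 − 30 = 48 left.
May 2100 has 31 days: 48 − 31 = 17 left.
April 2100 has 30 days; 30 − 17 = 13 → April 13, 2100.
Counting forward 162 days from April 13, 2100:
April has 30 days, so 30 − 13 = 17 days remain after April 13, 2100; 162 − 17 = 145 left.
May 2100 has 31 days: 145 − 31 = 114 left.
June 2100 has 30 days: 114 − 30 = 84 left.
July 2100 has 31 days: 84 − 31 = 53 left.
August 2100 has 31 days: 53 − 31 = 22 left.
22 days into September 2100 → September 22, 2100.
Advancing 8 months from September 22, 2100:
month 9 + 8 = 17, which is month 5 of year 2101 → May 2101.
Day 22 is valid in May, giving May 22, 2101.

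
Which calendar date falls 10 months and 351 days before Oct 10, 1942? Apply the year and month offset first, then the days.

Subtracting 10 months and 351 days from October 10, 1942: first the month/year part, then the days.
month 10 − 10 = 0, which is month 12 of year 1941 → December 1941.
Day 10 is valid in December, giving December 10, 1941.
Now subtract 351 days from December 10, 1941.
Going back 10 days from December 10, 1941 reaches the end of the previous month; 351 − 10 = 341 left.
November 1941 has 30 days: 341 − 30 = 311 left.
October 1941 has 31 days: 311 − 31 = 280 left.
September 1941 has 30 days: 280 − 30 = 250 left.
August 1941 has 31 days: 250 − 31 = 219 left.
July 1941 has 31 days: 219 − 31 = 188 left.
June 1941 has 30 days: 188 − 30 = 158 left.
May 1941 has 31 days: 158 − 31 = 127 left.
April 1941 has 30 days: 127 − 30 = 97 left.
March 1941 has 31 days: 97 − 31 = 66 left.
February 1941 has 28 days (1941 is not a leap year): 66 − 28 = 38 left.
January 1941 has 31 days: 38 − 31 = 7 left.
December 1940 has 31 days; 31 − 7 = 24 → December 24, 1940.

December 24, 1940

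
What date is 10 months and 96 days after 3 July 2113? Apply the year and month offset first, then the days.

August 7, 2114

Advancing 10 months and 96 days from July 3, 2113: first the month/year part, then the days.
month 7 + 10 = 17, which is month 5 of year 2114 → May 2114.
Day 3 is valid in May, giving May 3, 2114.
Now add 96 days from May 3, 2114.
May has 31 days, so 31 − 3 = 28 days remain after May 3, 2114; 96 − 28 = 68 left.
June 2114 has 30 days: 68 − 30 = 38 left.
July 2114 has 31 days: 38 − 31 = 7 left.
7 days into August 2114 → August 7, 2114.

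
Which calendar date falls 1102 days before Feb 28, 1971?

February 22, 1968

Subtracting 1102 days from February 28, 1971.
Going back 28 days from February 28, 1971 reaches the end of the previous month; 1102 − 28 = 1074 left.
January 1971 has 31 days: 1074 − 31 = 1043 left.
December 1970 has 31 days: 1043 − 31 = 1012 left.
November 1970 has 30 days: 1012 − 30 = 982 left.
October 1970 has 31 days: 982 − 31 = 951 left.
September 1970 has 30 days: 951 − 30 = 921 left.
August 1970 has 31 days: 921 − 31 = 890 left.
July 1970 has 31 days: 890 − 31 = 859 left.
June 1970 has 30 days: 859 − 30 = 829 left.
May 1970 has 31 days: 829 − 31 = 798 left.
April 1970 has 30 days: 798 − 30 = 768 left.
March 1970 has 31 days: 768 − 31 = 737 left.
February 1970 has 28 days (1970 is not a leap year): 737 − 28 = 709 left.
January 1970 has 31 days: 709 − 31 = 678 left.
December 1969 has 31 days: 678 − 31 = 647 left.
November 1969 has 30 days: 647 − 30 = 617 left.
October 1969 has 31 days: 617 − 31 = 586 left.
September 1969 has 30 days: 586 − 30 = 556 left.
August 1969 has 31 days: 556 − 31 = 525 left.
July 1969 has 31 days: 525 − 31 = 494 left.
June 1969 has 30 days: 494 − 30 = 464 left.
May 1969 has 31 days: 464 − 31 = 433 left.
April 1969 has 30 days: 433 − 30 = 403 left.
March 1969 has 31 days: 403 − 31 = 372 left.
February 1969 has 28 days (1969 is not a leap year): 372 − 28 = 344 left.
January 1969 has 31 days: 344 − 31 = 313 left.
December 1968 has 31 days: 313 − 31 = 282 left.
November 1968 has 30 days: 282 − 30 = 252 left.
October 1968 has 31 days: 252 − 31 = 221 left.
September 1968 has 30 days: 221 − 30 = 191 left.
August 1968 has 31 days: 191 − 31 = 160 left.
July 1968 has 31 days: 160 − 31 = 129 left.
June 1968 has 30 days: 129 − 30 = 99 left.
May 1968 has 31 days: 99 − 31 = 68 left.
April 1968 has 30 days: 68 − 30 = 38 left.
March 1968 has 31 days: 38 − 31 = 7 left.
February 1968 has 29 days; 29 − 7 = 22 → February 22, 1968.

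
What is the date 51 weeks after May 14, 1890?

Advancing 51 weeks = 357 days from May 14, 1890.
May has 31 days, so 31 − 14 = 17 days remain after May 14, 1890; 357 − 17 = 340 left.
June 1890 has 30 days: 340 − 30 = 310 left.
July 1890 has 31 days: 310 − 31 = 279 left.
August 1890 has 31 days: 279 − 31 = 248 left.
September 1890 has 30 days: 248 − 30 = 218 left.
October 1890 has 31 days: 218 − 31 = 187 left.
November 1890 has 30 days: 187 − 30 = 157 left.
December 1890 has 31 days: 157 − 31 = 126 left.
January 1891 has 31 days: 126 − 31 = 95 left.
February 1891 has 28 days (1891 is not a leap year): 95 − 28 = 67 left.
March 1891 has 31 days: 67 − 31 = 36 left.
April 1891 has 30 days: 36 − 30 = 6 left.
6 days into May 1891 → May 6, 1891.

May 6, 1891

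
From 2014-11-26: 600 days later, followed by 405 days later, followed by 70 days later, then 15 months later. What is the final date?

February 5, 2019

Counting forward 600 days from November 26, 2014:
November has 30 days, so 30 − 26 = 4 days remain after November 26, 2014; 600 − 4 = 596 left.
December 2014 has 31 days: 596 − 31 = 565 left.
January 2015 has 31 days: 565 − 31 = 534 left.
February 2015 has 28 days (2015 is not a leap year): 534 − 28 = 506 left.
March 2015 has 31 days: 506 − 31 = 475 left.
April 2015 has 30 days: 475 − 30 = 445 left.
May 2015 has 31 days: 445 − 31 = 414 left.
June 2015 has 30 days: 414 − 30 = 384 left.
July 2015 has 31 days: 384 − 31 = 353 left.
August 2015 has 31 days: 353 − 31 = 322 left.
September 2015 has 30 days: 322 − 30 = 292 left.
October 2015 has 31 days: 292 − 31 = 261 left.
November 2015 has 30 days: 261 − 30 = 231 left.
December 2015 has 31 days: 231 − 31 = 200 left.
January 2016 has 31 days: 200 − 31 = 169 left.
February 2016 has 29 days (2016 is a leap year): 169 − 29 = 140 left.
March 2016 has 31 days: 140 − 31 = 109 left.
April 2016 has 30 days: 109 − 30 = 79 left.
May 2016 has 31 days: 79 − 31 = 48 left.
June 2016 has 30 days: 48 − 30 = 18 left.
18 days into July 2016 → July 18, 2016.
Advancing 405 days from July 18, 2016:
July has 31 days, so 31 − 18 = 13 days remain after July 18, 2016; 405 − 13 = 392 left.
August 2016 has 31 days: 392 − 31 = 361 left.
September 2016 has 30 days: 361 − 30 = 331 left.
October 2016 has 31 days: 331 − 31 = 300 left.
November 2016 has 30 days: 300 − 30 = 270 left.
December 2016 has 31 days: 270 − 31 = 239 left.
January 2017 has 31 days: 239 − 31 = 208 left.
February 2017 has 28 days (2017 is not a leap year): 208 − 28 = 180 left.
March 2017 has 31 days: 180 − 31 = 149 left.
April 2017 has 30 days: 149 − 30 = 119 left.
May 2017 has 31 days: 119 − 31 = 88 left.
June 2017 has 30 days: 88 − 30 = 58 left.
July 2017 has 31 days: 58 − 31 = 27 left.
27 days into August 2017 → August 27, 2017.
Counting forward 70 days from August 27, 2017:
August has 31 days, so 31 − 27 = 4 days remain after August 27, 2017; 70 − 4 = 66 left.
September 2017 has 30 days: 66 − 30 = 36 left.
October 2017 has 31 days: 36 − 31 = 5 left.
5 days into November 2017 → November 5, 2017.
Adding 15 months from November 5, 2017:
month 11 + 15 = 26, which is month 2 of year 2019 → February 2019.
Day 5 is valid in February, giving February 5, 2019.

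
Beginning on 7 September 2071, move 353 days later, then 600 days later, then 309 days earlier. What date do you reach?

June 12, 2073

Counting forward 353 days from September 7, 2071:
September has 30 days, so 30 − 7 = 23 days remain after September 7, 2071; 353 − 23 = 330 left.
October 2071 has 31 days: 330 − 31 = 299 left.
November 2071 has 30 days: 299 − 30 = 269 left.
December 2071 has 31 days: 269 − 31 = 238 left.
January 2072 has 31 days: 238 − 31 = 207 left.
February 2072 has 29 days (2072 is a leap year): 207 − 29 = 178 left.
March 2072 has 31 days: 178 − 31 = 147 left.
April 2072 has 30 days: 147 − 30 = 117 left.
May 2072 has 31 days: 117 − 31 = 86 left.
June 2072 has 30 days: 86 − 30 = 56 left.
July 2072 has 31 days: 56 − 31 = 25 left.
25 days into August 2072 → August 25, 2072.
Counting forward 600 days from August 25, 2072:
August has 31 days, so 31 − 25 = 6 days remain after August 25, 2072; 600 − 6 = 594 left.
September 2072 has 30 days: 594 − 30 = 564 left.
October 2072 has 31 days: 564 − 31 = 533 left.
November 2072 has 30 days: 533 − 30 = 503 left.
December 2072 has 31 days: 503 − 31 = 472 left.
January 2073 has 31 days: 472 − 31 = 441 left.
February 2073 has 28 days (2073 is not a leap year): 441 − 28 = 413 left.
March 2073 has 31 days: 413 − 31 = 382 left.
April 2073 has 30 days: 382 − 30 = 352 left.
May 2073 has 31 days: 352 − 31 = 321 left.
June 2073 has 30 days: 321 − 30 = 291 left.
July 2073 has 31 days: 291 − 31 = 260 left.
August 2073 has 31 days: 260 − 31 = 229 left.
September 2073 has 30 days: 229 − 30 = 199 left.
October 2073 has 31 days: 199 − 31 = 168 left.
November 2073 has 30 days: 168 − 30 = 138 left.
December 2073 has 31 days: 138 − 31 = 107 left.
January 2074 has 31 days: 107 − 31 = 76 left.
February 2074 has 28 days (2074 is not a leap year): 76 − 28 = 48 left.
March 2074 has 31 days: 48 − 31 = 17 left.
17 days into April 2074 → April 17, 2074.
Counting back 309 days from April 17, 2074:
Going back 17 days from April 17, 2074 reaches the end of the previous month; 309 − 17 = 292 left.
March 2074 has 31 days: 292 − 31 = 261 left.
February 2074 has 28 days (2074 is not a leap year): 261 − 28 = 233 left.
January 2074 has 31 days: 233 − 31 = 202 left.
December 2073 has 31 days: 202 − 31 = 171 left.
November 2073 has 30 days: 171 − 30 = 141 left.
October 2073 has 31 days: 141 − 31 = 110 left.
September 2073 has 30 days: 110 − 30 = 80 left.
August 2073 has 31 days: 80 − 31 = 49 left.
July 2073 has 31 days: 49 − 31 = 18 left.
June 2073 has 30 days; 30 − 18 = 12 → June 12, 2073.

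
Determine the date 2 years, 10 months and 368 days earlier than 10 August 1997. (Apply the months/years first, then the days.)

Going back 2 years, 10 months and 368 days from August 10, 1997: first the month/year part, then the days.
-2 years → 1995; month 8 − 10 = -2, which is month 10 of year 1994 → October 1994.
Day 10 is valid in October, giving October 10, 1994.
Now subtract 368 days from October 10, 1994.
Going back 10 days from October 10, 1994 reaches the end of the previous month; 368 − 10 = 358 left.
September 1994 has 30 days: 358 − 30 = 328 left.
August 1994 has 31 days: 328 − 31 = 297 left.
July 1994 has 31 days: 297 − 31 = 266 left.
June 1994 has 30 days: 266 − 30 = 236 left.
May 1994 has 31 days: 236 − 31 = 205 left.
April 1994 has 30 days: 205 − 30 = 175 left.
March 1994 has 31 days: 175 − 31 = 144 left.
February 1994 has 28 days (1994 is not a leap year): 144 − 28 = 116 left.
January 1994 has 31 days: 116 − 31 = 85 left.
December 1993 has 31 days: 85 − 31 = 54 left.
November 1993 has 30 days: 54 − 30 = 24 left.
October 1993 has 31 days; 31 − 24 = 7 → October 7, 1993.

October 7, 1993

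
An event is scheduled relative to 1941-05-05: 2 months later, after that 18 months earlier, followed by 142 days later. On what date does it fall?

May 26, 1940

Adding 2 months from May 5, 1941:
month 5 + 2 = 7 → July 1941.
Day 5 is valid in July, giving July 5, 1941.
Counting back 18 months from July 5, 1941:
month 7 − 18 = -11, which is month 1 of year 1940 → January 1940.
Day 5 is valid in January, giving January 5, 1940.
Advancing 142 days from January 5, 1940:
January has 31 days, so 31 − 5 = 26 days remain after January 5, 1940; 142 − 26 = 116 left.
February 1940 has 29 days (1940 is a leap year): 116 − 29 = 87 left.
March 1940 has 31 days: 87 − 31 = 56 left.
April 1940 has 30 days: 56 − 30 = 26 left.
26 days into May 1940 → May 26, 1940.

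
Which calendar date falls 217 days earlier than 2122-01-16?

Going back 217 days from January 16, 2122.
Going back 16 days from January 16, 2122 reaches the end of the previous month; 217 − 16 = 201 left.
December 2121 has 31 days: 201 − 31 = 170 left.
November 2121 has 30 days: 170 − 30 = 140 left.
October 2121 has 31 days: 140 − 31 = 109 left.
September 2121 has 30 days: 109 − 30 = 79 left.
August 2121 has 31 days: 79 − 31 = 48 left.
July 2121 has 31 days: 48 − 31 = 17 left.
June 2121 has 30 days; 30 − 17 = 13 → June 13, 2121.

June 13, 2121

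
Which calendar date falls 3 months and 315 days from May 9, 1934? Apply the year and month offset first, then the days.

Counting forward 3 months and 315 days from May 9, 1934: first the month/year part, then the days.
month 5 + 3 = 8 → August 1934.
Day 9 is valid in August, giving August 9, 1934.
Now add 315 days from August 9, 1934.
August has 31 days, so 31 − 9 = 22 days remain after August 9, 1934; 315 − 22 = 293 left.
September 1934 has 30 days: 293 − 30 = 263 left.
October 1934 has 31 days: 263 − 31 = 232 left.
November 1934 has 30 days: 232 − 30 = 202 left.
December 1934 has 31 days: 202 − 31 = 171 left.
January 1935 has 31 days: 171 − 31 = 140 left.
February 1935 has 28 days (1935 is not a leap year): 140 − 28 = 112 left.
March 1935 has 31 days: 112 − 31 = 81 left.
April 1935 has 30 days: 81 − 30 = 51 left.
May 1935 has 31 days: 51 − 31 = 20 left.
20 days into June 1935 → June 20, 1935.

June 20, 1935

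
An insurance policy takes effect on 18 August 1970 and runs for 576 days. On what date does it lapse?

March 16, 1972

Adding 576 days from August 18, 1970.
August has 31 days, so 31 − 18 = 13 days remain after August 18, 1970; 576 − 13 = 563 left.
September 1970 has 30 days: 563 − 30 = 533 left.
October 1970 has 31 days: 533 − 31 = 502 left.
November 1970 has 30 days: 502 − 30 = 472 left.
December 1970 has 31 days: 472 − 31 = 441 left.
January 1971 has 31 days: 441 − 31 = 410 left.
February 1971 has 28 days (1971 is not a leap year): 410 − 28 = 382 left.
March 1971 has 31 days: 382 − 31 = 351 left.
April 1971 has 30 days: 351 − 30 = 321 left.
May 1971 has 31 days: 321 − 31 = 290 left.
June 1971 has 30 days: 290 − 30 = 260 left.
July 1971 has 31 days: 260 − 31 = 229 left.
August 1971 has 31 days: 229 − 31 = 198 left.
September 1971 has 30 days: 198 − 30 = 168 left.
October 1971 has 31 days: 168 − 31 = 137 left.
November 1971 has 30 days: 137 − 30 = 107 left.
December 1971 has 31 days: 107 − 31 = 76 left.
January 1972 has 31 days: 76 − 31 = 45 left.
February 1972 has 29 days (1972 is a leap year): 45 − 29 = 16 left.
16 days into March 1972 → March 16, 1972.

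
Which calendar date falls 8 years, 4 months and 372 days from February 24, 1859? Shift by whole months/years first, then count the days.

Counting forward 8 years, 4 months and 372 days from February 24, 1859: first the month/year part, then the days.
+8 years → 1867; month 2 + 4 = 6 → June 1867.
Day 24 is valid in June, giving June 24, 1867.
Now add 372 days from June 24, 1867.
June has 30 days, so 30 − 24 = 6 days remain after June 24, 1867; 372 − 6 = 366 left.
July 1867 has 31 days: 366 − 31 = 335 left.
August 1867 has 31 days: 335 − 31 = 304 left.
September 1867 has 30 days: 304 − 30 = 274 left.
October 1867 has 31 days: 274 − 31 = 243 left.
November 1867 has 30 days: 243 − 30 = 213 left.
December 1867 has 31 days: 213 − 31 = 182 left.
January 1868 has 31 days: 182 − 31 = 151 left.
February 1868 has 29 days (1868 is a leap year): 151 − 29 = 122 left.
March 1868 has 31 days: 122 − 31 = 91 left.
April 1868 has 30 days: 91 − 30 = 61 left.
May 1868 has 31 days: 61 − 31 = 30 left.
30 days into June 1868 → June 30, 1868.

June 30, 1868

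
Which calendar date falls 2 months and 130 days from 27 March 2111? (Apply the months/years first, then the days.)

Counting forward 2 months and 130 days from March 27, 2111: first the month/year part, then the days.
month 3 + 2 = 5 → May 2111.
Day 27 is valid in May, giving May 27, 2111.
Now add 130 days from May 27, 2111.
May has 31 days, so 31 − 27 = 4 days remain after May 27, 2111; 130 − 4 = 126 left.
June 2111 has 30 days: 126 − 30 = 96 left.
July 2111 has 31 days: 96 − 31 = 65 left.
August 2111 has 31 days: 65 − 31 = 34 left.
September 2111 has 30 days: 34 − 30 = 4 left.
4 days into October 2111 → October 4, 2111.

October 4, 2111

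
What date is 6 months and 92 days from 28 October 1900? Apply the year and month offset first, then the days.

July 29, 1901

Counting forward 6 months and 92 days from October 28, 1900: first the month/year part, then the days.
month 10 + 6 = 16, which is month 4 of year 1901 → April 1901.
Day 28 is valid in April, giving April 28, 1901.
Now add 92 days from April 28, 1901.
April has 30 days, so 30 − 28 = 2 days remain after April 28, 1901; 92 − 2 = 90 left.
May 1901 has 31 days: 90 − 31 = 59 left.
June 1901 has 30 days: 59 − 30 = 29 left.
29 days into July 1901 → July 29, 1901.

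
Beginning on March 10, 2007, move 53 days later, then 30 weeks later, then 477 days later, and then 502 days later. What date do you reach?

August 3, 2010

Advancing 53 days from March 10, 2007:
March has 31 days, so 31 − 10 = 21 days remain after March 10, 2007; 53 − 21 = 32 left.
April 2007 has 30 days: 32 − 30 = 2 left.
2 days into May 2007 → May 2, 2007.
Counting forward 30 weeks (= 210 days) from May 2, 2007:
May has 31 days, so 31 − 2 = 29 days remain after May 2, 2007; 210 − 29 = 181 left.
June 2007 has 30 days: 181 − 30 = 151 left.
July 2007 has 31 days: 151 − 31 = 120 left.
August 2007 has 31 days: 120 − 31 = 89 left.
September 2007 has 30 days: 89 − 30 = 59 left.
October 2007 has 31 days: 59 − 31 = 28 left.
28 days into November 2007 → November 28, 2007.
Adding 477 days from November 28, 2007:
November has 30 days, so 30 − 28 = 2 days remain after November 28, 2007; 477 − 2 = 475 left.
December 2007 has 31 days: 475 − 31 = 444 left.
January 2008 has 31 days: 444 − 31 = 413 left.
February 2008 has 29 days (2008 is a leap year): 413 − 29 = 384 left.
March 2008 has 31 days: 384 − 31 = 353 left.
April 2008 has 30 days: 353 − 30 = 323 left.
May 2008 has 31 days: 323 − 31 = 292 left.
June 2008 has 30 days: 292 − 30 = 262 left.
July 2008 has 31 days: 262 − 31 = 231 left.
August 2008 has 31 days: 231 − 31 = 200 left.
September 2008 has 30 days: 200 − 30 = 170 left.
October 2008 has 31 days: 170 − 31 = 139 left.
November 2008 has 30 days: 139 − 30 = 109 left.
December 2008 has 31 days: 109 − 31 = 78 left.
January 2009 has 31 days: 78 − 31 = 47 left.
February 2009 has 28 days (2009 is not a leap year): 47 − 28 = 19 left.
19 days into March 2009 → March 19, 2009.
Advancing 502 days from March 19, 2009:
March has 31 days, so 31 − 19 = 12 days remain after March 19, 2009; 502 − 12 = 490 left.
April 2009 has 30 days: 490 − 30 = 460 left.
May 2009 has 31 days: 460 − 31 = 429 left.
June 2009 has 30 days: 429 − 30 = 399 left.
July 2009 has 31 days: 399 − 31 = 368 left.
August 2009 has 31 days: 368 − 31 = 337 left.
September 2009 has 30 days: 337 − 30 = 307 left.
October 2009 has 31 days: 307 − 31 = 276 left.
November 2009 has 30 days: 276 − 30 = 246 left.
December 2009 has 31 days: 246 − 31 = 215 left.
January 2010 has 31 days: 215 − 31 = 184 left.
February 2010 has 28 days (2010 is not a leap year): 184 − 28 = 156 left.
March 2010 has 31 days: 156 − 31 = 125 left.
April 2010 has 30 days: 125 − 30 = 95 left.
May 2010 has 31 days: 95 − 31 = 64 left.
June 2010 has 30 days: 64 − 30 = 34 left.
July 2010 has 31 days: 34 − 31 = 3 left.
3 days into August 2010 → August 3, 2010.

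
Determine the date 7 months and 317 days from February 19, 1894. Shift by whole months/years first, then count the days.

Counting forward 7 months and 317 days from February 19, 1894: first the month/year part, then the days.
month 2 + 7 = 9 → September 1894.
Day 19 is valid in September, giving September 19, 1894.
Now add 317 days from September 19, 1894.
September has 30 days, so 30 − 19 = 11 days remain after September 19, 1894; 317 − 11 = 306 left.
October 1894 has 31 days: 306 − 31 = 275 left.
November 1894 has 30 days: 275 − 30 = 245 left.
December 1894 has 31 days: 245 − 31 = 214 left.
January 1895 has 31 days: 214 − 31 = 183 left.
February 1895 has 28 days (1895 is not a leap year): 183 − 28 = 155 left.
March 1895 has 31 days: 155 − 31 = 124 left.
April 1895 has 30 days: 124 − 30 = 94 left.
May 1895 has 31 days: 94 − 31 = 63 left.
June 1895 has 30 days: 63 − 30 = 33 left.
July 1895 has 31 days: 33 − 31 = 2 left.
2 days into August 1895 → August 2, 1895.

August 2, 1895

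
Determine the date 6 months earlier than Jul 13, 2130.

January 13, 2130

Going back 6 months from July 13, 2130.
month 7 − 6 = 1 → January 2130.
Day 13 is valid in January, giving January 13, 2130.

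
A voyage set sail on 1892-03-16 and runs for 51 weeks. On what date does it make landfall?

Counting forward 51 weeks = 357 days from March 16, 1892.
March has 31 days, so 31 − 16 = 15 days remain after March 16, 1892; 357 − 15 = 342 left.
April 1892 has 30 days: 342 − 30 = 312 left.
May 1892 has 31 days: 312 − 31 = 281 left.
June 1892 has 30 days: 281 − 30 = 251 left.
July 1892 has 31 days: 251 − 31 = 220 left.
August 1892 has 31 days: 220 − 31 = 189 left.
September 1892 has 30 days: 189 − 30 = 159 left.
October 1892 has 31 days: 159 − 31 = 128 left.
November 1892 has 30 days: 128 − 30 = 98 left.
December 1892 has 31 days: 98 − 31 = 67 left.
January 1893 has 31 days: 67 − 31 = 36 left.
February 1893 has 28 days (1893 is not a leap year): 36 − 28 = 8 left.
8 days into March 1893 → March 8, 1893.

March 8, 1893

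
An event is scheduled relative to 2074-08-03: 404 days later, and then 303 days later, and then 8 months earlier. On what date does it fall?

November 10, 2075

Counting forward 404 days from August 3, 2074:
August has 31 days, so 31 − 3 = 28 days remain after August 3, 2074; 404 − 28 = 376 left.
September 2074 has 30 days: 376 − 30 = 346 left.
October 2074 has 31 days: 346 − 31 = 315 left.
November 2074 has 30 days: 315 − 30 = 285 left.
December 2074 has 31 days: 285 − 31 = 254 left.
January 2075 has 31 days: 254 − 31 = 223 left.
February 2075 has 28 days (2075 is not a leap year): 223 − 28 = 195 left.
March 2075 has 31 days: 195 − 31 = 164 left.
April 2075 has 30 days: 164 − 30 = 134 left.
May 2075 has 31 days: 134 − 31 = 103 left.
June 2075 has 30 days: 103 − 30 = 73 left.
July 2075 has 31 days: 73 − 31 = 42 left.
August 2075 has 31 days: 42 − 31 = 11 left.
11 days into September 2075 → September 11, 2075.
Counting forward 303 days from September 11, 2075:
September has 30 days, so 30 − 11 = 19 days remain after September 11, 2075; 303 − 19 = 284 left.
October 2075 has 31 days: 284 − 31 = 253 left.
November 2075 has 30 days: 253 − 30 = 223 left.
December 2075 has 31 days: 223 − 31 = 192 left.
January 2076 has 31 days: 192 − 31 = 161 left.
February 2076 has 29 days (2076 is a leap year): 161 − 29 = 132 left.
March 2076 has 31 days: 132 − 31 = 101 left.
April 2076 has 30 days: 101 − 30 = 71 left.
May 2076 has 31 days: 71 − 31 = 40 left.
June 2076 has 30 days: 40 − 30 = 10 left.
10 days into July 2076 → July 10, 2076.
Counting back 8 months from July 10, 2076:
month 7 − 8 = -1, which is month 11 of year 2075 → November 2075.
Day 10 is valid in November, giving November 10, 2075.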